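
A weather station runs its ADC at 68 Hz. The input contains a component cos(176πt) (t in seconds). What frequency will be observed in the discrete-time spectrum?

ω = 176π rad/s → f = ω/(2π) = 88 Hz.
88 Hz mod fs = 20 Hz.
20 Hz ≤ fs/2 = 34 Hz, appears at 20 Hz.

20 Hz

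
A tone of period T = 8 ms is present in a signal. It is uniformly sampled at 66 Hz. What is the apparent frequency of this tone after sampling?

7 Hz

T = 8 ms → f = 1/T = 125 Hz.
125 Hz mod fs = 59 Hz.
59 Hz > fs/2 = 33 Hz, folds to fs − 59 Hz = 7 Hz.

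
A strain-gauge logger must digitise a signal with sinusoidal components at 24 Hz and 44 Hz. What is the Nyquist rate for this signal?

Highest-frequency component: 44 Hz.
Nyquist rate = 2 × 44 Hz = 88 Hz.

88 Hz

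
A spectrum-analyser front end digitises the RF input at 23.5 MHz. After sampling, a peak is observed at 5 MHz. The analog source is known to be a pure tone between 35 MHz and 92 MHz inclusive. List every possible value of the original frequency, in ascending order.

Frequencies that alias to 5 MHz are k·fs ± 5 MHz for integer k ≥ 0.
k=0: 5 MHz.
k=1: 18.5 MHz, 28.5 MHz.
k=2: 42 MHz, 52 MHz.
k=3: 65.5 MHz, 75.5 MHz.
k=4: 89 MHz, 99 MHz.
k=5: 112.5 MHz, 122.5 MHz.
Within [35 MHz, 92 MHz]: 42 MHz, 52 MHz, 65.5 MHz, 75.5 MHz, 89 MHz.

42 MHz, 52 MHz, 65.5 MHz, 75.5 MHz, 89 MHz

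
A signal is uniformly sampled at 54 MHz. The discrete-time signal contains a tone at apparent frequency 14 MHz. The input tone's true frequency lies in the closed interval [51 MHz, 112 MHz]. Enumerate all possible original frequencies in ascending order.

68 MHz, 94 MHz

Frequencies that alias to 14 MHz are k·fs ± 14 MHz for integer k ≥ 0.
k=0: 14 MHz.
k=1: 40 MHz, 68 MHz.
k=2: 94 MHz, 122 MHz.
k=3: 148 MHz, 176 MHz.
Within [51 MHz, 112 MHz]: 68 MHz, 94 MHz.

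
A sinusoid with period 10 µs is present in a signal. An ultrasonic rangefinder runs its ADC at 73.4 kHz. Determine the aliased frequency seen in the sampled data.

T = 10 µs → f = 1/T = 100 kHz.
100 kHz mod fs = 26.6 kHz.
26.6 kHz ≤ fs/2 = 36.7 kHz, appears at 26.6 kHz.

26.6 kHz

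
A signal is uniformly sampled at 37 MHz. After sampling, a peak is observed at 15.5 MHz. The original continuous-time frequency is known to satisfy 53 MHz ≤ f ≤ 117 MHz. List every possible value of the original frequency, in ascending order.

Frequencies that alias to 15.5 MHz are k·fs ± 15.5 MHz for integer k ≥ 0.
k=0: 15.5 MHz.
k=1: 21.5 MHz, 52.5 MHz.
k=2: 58.5 MHz, 89.5 MHz.
k=3: 95.5 MHz, 126.5 MHz.
k=4: 132.5 MHz, 163.5 MHz.
Within [53 MHz, 117 MHz]: 58.5 MHz, 89.5 MHz, 95.5 MHz.

58.5 MHz, 89.5 MHz, 95.5 MHz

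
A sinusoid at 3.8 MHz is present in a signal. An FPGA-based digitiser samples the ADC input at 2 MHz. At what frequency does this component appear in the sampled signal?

3.8 MHz mod fs = 1.8 MHz.
1.8 MHz > fs/2 = 1 MHz, folds to fs − 1.8 MHz = 0.2 MHz.

0.2 MHz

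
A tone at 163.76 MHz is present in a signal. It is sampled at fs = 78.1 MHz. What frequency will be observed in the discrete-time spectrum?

7.56 MHz

163.76 MHz mod fs = 7.56 MHz.
7.56 MHz ≤ fs/2 = 39.05 MHz, appears at 7.56 MHz.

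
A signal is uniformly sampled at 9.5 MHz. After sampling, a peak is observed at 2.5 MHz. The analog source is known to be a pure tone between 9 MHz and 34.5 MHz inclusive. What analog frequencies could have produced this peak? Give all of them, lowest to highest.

Frequencies that alias to 2.5 MHz are k·fs ± 2.5 MHz for integer k ≥ 0.
k=0: 2.5 MHz.
k=1: 7 MHz, 12 MHz.
k=2: 16.5 MHz, 21.5 MHz.
k=3: 26 MHz, 31 MHz.
k=4: 35.5 MHz, 40.5 MHz.
Within [9 MHz, 34.5 MHz]: 12 MHz, 16.5 MHz, 21.5 MHz, 26 MHz, 31 MHz.

12 MHz, 16.5 MHz, 21.5 MHz, 26 MHz, 31 MHz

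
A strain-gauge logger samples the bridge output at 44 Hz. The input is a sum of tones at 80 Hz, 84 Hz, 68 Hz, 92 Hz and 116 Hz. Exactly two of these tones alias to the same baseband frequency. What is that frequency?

fs/2 = 22 Hz.
80 Hz mod fs = 36 Hz.
36 Hz > fs/2 = 22 Hz, folds to fs − 36 Hz = 8 Hz.
84 Hz mod fs = 40 Hz.
40 Hz > fs/2 = 22 Hz, folds to fs − 40 Hz = 4 Hz.
68 Hz mod fs = 24 Hz.
24 Hz > fs/2 = 22 Hz, folds to fs − 24 Hz = 20 Hz.
92 Hz mod fs = 4 Hz.
4 Hz ≤ fs/2 = 22 Hz, appears at 4 Hz.
116 Hz mod fs = 28 Hz.
28 Hz > fs/2 = 22 Hz, folds to fs − 28 Hz = 16 Hz.
84 Hz and 92 Hz both map to 4 Hz.

4 Hz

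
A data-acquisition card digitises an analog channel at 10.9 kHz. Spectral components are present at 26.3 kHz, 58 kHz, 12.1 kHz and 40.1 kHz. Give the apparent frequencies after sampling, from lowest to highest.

fs/2 = 5.45 kHz.
26.3 kHz mod fs = 4.5 kHz.
4.5 kHz ≤ fs/2 = 5.45 kHz, appears at 4.5 kHz.
58 kHz mod fs = 3.5 kHz.
3.5 kHz ≤ fs/2 = 5.45 kHz, appears at 3.5 kHz.
12.1 kHz mod fs = 1.2 kHz.
1.2 kHz ≤ fs/2 = 5.45 kHz, appears at 1.2 kHz.
40.1 kHz mod fs = 7.4 kHz.
7.4 kHz > fs/2 = 5.45 kHz, folds to fs − 7.4 kHz = 3.5 kHz.
Distinct values: {1.2 kHz, 3.5 kHz, 4.5 kHz}.

1.2 kHz, 3.5 kHz, 4.5 kHz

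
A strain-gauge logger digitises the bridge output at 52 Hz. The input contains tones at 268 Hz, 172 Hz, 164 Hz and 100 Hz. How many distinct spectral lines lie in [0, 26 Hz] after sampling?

3

fs/2 = 26 Hz.
268 Hz mod fs = 8 Hz.
8 Hz ≤ fs/2 = 26 Hz, appears at 8 Hz.
172 Hz mod fs = 16 Hz.
16 Hz ≤ fs/2 = 26 Hz, appears at 16 Hz.
164 Hz mod fs = 8 Hz.
8 Hz ≤ fs/2 = 26 Hz, appears at 8 Hz.
100 Hz mod fs = 48 Hz.
48 Hz > fs/2 = 26 Hz, folds to fs − 48 Hz = 4 Hz.
Distinct values: {4 Hz, 8 Hz, 16 Hz} → 3.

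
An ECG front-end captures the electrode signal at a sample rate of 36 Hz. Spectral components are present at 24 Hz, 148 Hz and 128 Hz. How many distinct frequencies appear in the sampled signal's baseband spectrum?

3

fs/2 = 18 Hz.
24 Hz > fs/2 = 18 Hz, folds to fs − 24 Hz = 12 Hz.
148 Hz mod fs = 4 Hz.
4 Hz ≤ fs/2 = 18 Hz, appears at 4 Hz.
128 Hz mod fs = 20 Hz.
20 Hz > fs/2 = 18 Hz, folds to fs − 20 Hz = 16 Hz.
Distinct values: {4 Hz, 12 Hz, 16 Hz} → 3.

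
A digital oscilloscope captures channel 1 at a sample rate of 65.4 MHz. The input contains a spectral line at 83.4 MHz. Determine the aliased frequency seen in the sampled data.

18 MHz

83.4 MHz mod fs = 18 MHz.
18 MHz ≤ fs/2 = 32.7 MHz, appears at 18 MHz.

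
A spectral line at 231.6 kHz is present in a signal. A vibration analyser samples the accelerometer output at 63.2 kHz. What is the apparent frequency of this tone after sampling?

231.6 kHz mod fs = 42 kHz.
42 kHz > fs/2 = 31.6 kHz, folds to fs − 42 kHz = 21.2 kHz.

21.2 kHz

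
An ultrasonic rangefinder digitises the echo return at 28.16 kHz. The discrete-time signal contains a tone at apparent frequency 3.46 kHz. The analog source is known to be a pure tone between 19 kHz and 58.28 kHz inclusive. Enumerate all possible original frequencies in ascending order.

Frequencies that alias to 3.46 kHz are k·fs ± 3.46 kHz for integer k ≥ 0.
k=0: 3.46 kHz.
k=1: 24.7 kHz, 31.62 kHz.
k=2: 52.86 kHz, 59.78 kHz.
k=3: 81.02 kHz, 87.94 kHz.
Within [19 kHz, 58.28 kHz]: 24.7 kHz, 31.62 kHz, 52.86 kHz.

24.7 kHz, 31.62 kHz, 52.86 kHz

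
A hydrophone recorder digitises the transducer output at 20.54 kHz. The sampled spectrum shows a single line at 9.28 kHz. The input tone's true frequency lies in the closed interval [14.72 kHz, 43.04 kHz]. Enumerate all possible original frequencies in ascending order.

Frequencies that alias to 9.28 kHz are k·fs ± 9.28 kHz for integer k ≥ 0.
k=0: 9.28 kHz.
k=1: 11.26 kHz, 29.82 kHz.
k=2: 31.8 kHz, 50.36 kHz.
k=3: 52.34 kHz, 70.9 kHz.
Within [14.72 kHz, 43.04 kHz]: 29.82 kHz, 31.8 kHz.

29.82 kHz, 31.8 kHz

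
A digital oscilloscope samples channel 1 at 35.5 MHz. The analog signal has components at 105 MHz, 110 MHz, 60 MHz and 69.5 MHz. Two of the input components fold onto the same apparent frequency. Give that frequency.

fs/2 = 17.75 MHz.
105 MHz mod fs = 34 MHz.
34 MHz > fs/2 = 17.75 MHz, folds to fs − 34 MHz = 1.5 MHz.
110 MHz mod fs = 3.5 MHz.
3.5 MHz ≤ fs/2 = 17.75 MHz, appears at 3.5 MHz.
60 MHz mod fs = 24.5 MHz.
24.5 MHz > fs/2 = 17.75 MHz, folds to fs − 24.5 MHz = 11 MHz.
69.5 MHz mod fs = 34 MHz.
34 MHz > fs/2 = 17.75 MHz, folds to fs − 34 MHz = 1.5 MHz.
69.5 MHz and 105 MHz both map to 1.5 MHz.

1.5 MHz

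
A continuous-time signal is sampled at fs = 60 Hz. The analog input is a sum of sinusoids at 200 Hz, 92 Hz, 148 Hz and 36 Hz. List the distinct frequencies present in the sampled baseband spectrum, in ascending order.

20 Hz, 24 Hz, 28 Hz

fs/2 = 30 Hz.
200 Hz mod fs = 20 Hz.
20 Hz ≤ fs/2 = 30 Hz, appears at 20 Hz.
92 Hz mod fs = 32 Hz.
32 Hz > fs/2 = 30 Hz, folds to fs − 32 Hz = 28 Hz.
148 Hz mod fs = 28 Hz.
28 Hz ≤ fs/2 = 30 Hz, appears at 28 Hz.
36 Hz > fs/2 = 30 Hz, folds to fs − 36 Hz = 24 Hz.
Distinct values: {20 Hz, 24 Hz, 28 Hz}.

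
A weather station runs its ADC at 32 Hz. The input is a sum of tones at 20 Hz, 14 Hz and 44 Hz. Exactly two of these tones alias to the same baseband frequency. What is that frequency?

fs/2 = 16 Hz.
20 Hz > fs/2 = 16 Hz, folds to fs − 20 Hz = 12 Hz.
14 Hz ≤ fs/2 = 16 Hz, passes unchanged.
44 Hz mod fs = 12 Hz.
12 Hz ≤ fs/2 = 16 Hz, appears at 12 Hz.
20 Hz and 44 Hz both map to 12 Hz.

12 Hz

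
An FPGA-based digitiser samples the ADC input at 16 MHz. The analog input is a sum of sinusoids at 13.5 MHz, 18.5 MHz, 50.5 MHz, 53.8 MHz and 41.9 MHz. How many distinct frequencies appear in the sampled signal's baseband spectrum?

3

fs/2 = 8 MHz.
13.5 MHz > fs/2 = 8 MHz, folds to fs − 13.5 MHz = 2.5 MHz.
18.5 MHz mod fs = 2.5 MHz.
2.5 MHz ≤ fs/2 = 8 MHz, appears at 2.5 MHz.
50.5 MHz mod fs = 2.5 MHz.
2.5 MHz ≤ fs/2 = 8 MHz, appears at 2.5 MHz.
53.8 MHz mod fs = 5.8 MHz.
5.8 MHz ≤ fs/2 = 8 MHz, appears at 5.8 MHz.
41.9 MHz mod fs = 9.9 MHz.
9.9 MHz > fs/2 = 8 MHz, folds to fs − 9.9 MHz = 6.1 MHz.
Distinct values: {2.5 MHz, 5.8 MHz, 6.1 MHz} → 3.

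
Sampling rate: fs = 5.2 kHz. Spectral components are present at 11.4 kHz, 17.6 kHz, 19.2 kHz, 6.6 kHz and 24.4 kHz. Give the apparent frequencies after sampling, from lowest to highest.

fs/2 = 2.6 kHz.
11.4 kHz mod fs = 1 kHz.
1 kHz ≤ fs/2 = 2.6 kHz, appears at 1 kHz.
17.6 kHz mod fs = 2 kHz.
2 kHz ≤ fs/2 = 2.6 kHz, appears at 2 kHz.
19.2 kHz mod fs = 3.6 kHz.
3.6 kHz > fs/2 = 2.6 kHz, folds to fs − 3.6 kHz = 1.6 kHz.
6.6 kHz mod fs = 1.4 kHz.
1.4 kHz ≤ fs/2 = 2.6 kHz, appears at 1.4 kHz.
24.4 kHz mod fs = 3.6 kHz.
3.6 kHz > fs/2 = 2.6 kHz, folds to fs − 3.6 kHz = 1.6 kHz.
Distinct values: {1 kHz, 1.4 kHz, 1.6 kHz, 2 kHz}.

1 kHz, 1.4 kHz, 1.6 kHz, 2 kHz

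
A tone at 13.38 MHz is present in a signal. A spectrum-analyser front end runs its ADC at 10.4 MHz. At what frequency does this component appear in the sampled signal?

2.98 MHz

13.38 MHz mod fs = 2.98 MHz.
2.98 MHz ≤ fs/2 = 5.2 MHz, appears at 2.98 MHz.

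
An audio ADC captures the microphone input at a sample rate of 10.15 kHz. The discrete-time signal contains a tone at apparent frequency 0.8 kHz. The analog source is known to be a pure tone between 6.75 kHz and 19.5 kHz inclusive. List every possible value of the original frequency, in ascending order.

Frequencies that alias to 0.8 kHz are k·fs ± 0.8 kHz for integer k ≥ 0.
k=0: 0.8 kHz.
k=1: 9.35 kHz, 10.95 kHz.
k=2: 19.5 kHz, 21.1 kHz.
k=3: 29.65 kHz, 31.25 kHz.
Within [6.75 kHz, 19.5 kHz]: 9.35 kHz, 10.95 kHz, 19.5 kHz.

9.35 kHz, 10.95 kHz, 19.5 kHz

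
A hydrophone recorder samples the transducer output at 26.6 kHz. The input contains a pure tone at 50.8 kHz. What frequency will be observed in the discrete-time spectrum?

50.8 kHz mod fs = 24.2 kHz.
24.2 kHz > fs/2 = 13.3 kHz, folds to fs − 24.2 kHz = 2.4 kHz.

2.4 kHz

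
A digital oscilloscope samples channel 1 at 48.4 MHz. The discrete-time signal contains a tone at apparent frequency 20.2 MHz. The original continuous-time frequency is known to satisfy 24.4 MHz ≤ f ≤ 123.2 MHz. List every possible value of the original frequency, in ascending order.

Frequencies that alias to 20.2 MHz are k·fs ± 20.2 MHz for integer k ≥ 0.
k=0: 20.2 MHz.
k=1: 28.2 MHz, 68.6 MHz.
k=2: 76.6 MHz, 117 MHz.
k=3: 125 MHz, 165.4 MHz.
Within [24.4 MHz, 123.2 MHz]: 28.2 MHz, 68.6 MHz, 76.6 MHz, 117 MHz.

28.2 MHz, 68.6 MHz, 76.6 MHz, 117 MHz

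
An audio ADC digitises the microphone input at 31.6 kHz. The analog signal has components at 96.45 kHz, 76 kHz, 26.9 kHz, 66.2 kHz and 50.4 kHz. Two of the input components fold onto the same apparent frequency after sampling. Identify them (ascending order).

50.4 kHz, 76 kHz

fs/2 = 15.8 kHz.
96.45 kHz mod fs = 1.65 kHz.
1.65 kHz ≤ fs/2 = 15.8 kHz, appears at 1.65 kHz.
76 kHz mod fs = 12.8 kHz.
12.8 kHz ≤ fs/2 = 15.8 kHz, appears at 12.8 kHz.
26.9 kHz > fs/2 = 15.8 kHz, folds to fs − 26.9 kHz = 4.7 kHz.
66.2 kHz mod fs = 3 kHz.
3 kHz ≤ fs/2 = 15.8 kHz, appears at 3 kHz.
50.4 kHz mod fs = 18.8 kHz.
18.8 kHz > fs/2 = 15.8 kHz, folds to fs − 18.8 kHz = 12.8 kHz.
50.4 kHz and 76 kHz both map to 12.8 kHz.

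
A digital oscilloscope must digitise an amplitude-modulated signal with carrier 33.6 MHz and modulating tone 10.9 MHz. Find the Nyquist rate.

89 MHz

AM sidebands sit at fc ± fm = 22.7 MHz and 44.5 MHz.
Highest-frequency component: 44.5 MHz.
Nyquist rate = 2 × 44.5 MHz = 89 MHz.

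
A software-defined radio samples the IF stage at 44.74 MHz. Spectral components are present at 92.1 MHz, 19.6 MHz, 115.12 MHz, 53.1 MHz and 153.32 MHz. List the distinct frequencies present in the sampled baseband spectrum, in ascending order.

2.62 MHz, 8.36 MHz, 19.1 MHz, 19.6 MHz

fs/2 = 22.37 MHz.
92.1 MHz mod fs = 2.62 MHz.
2.62 MHz ≤ fs/2 = 22.37 MHz, appears at 2.62 MHz.
19.6 MHz ≤ fs/2 = 22.37 MHz, passes unchanged.
115.12 MHz mod fs = 25.64 MHz.
25.64 MHz > fs/2 = 22.37 MHz, folds to fs − 25.64 MHz = 19.1 MHz.
53.1 MHz mod fs = 8.36 MHz.
8.36 MHz ≤ fs/2 = 22.37 MHz, appears at 8.36 MHz.
153.32 MHz mod fs = 19.1 MHz.
19.1 MHz ≤ fs/2 = 22.37 MHz, appears at 19.1 MHz.
Distinct values: {2.62 MHz, 8.36 MHz, 19.1 MHz, 19.6 MHz}.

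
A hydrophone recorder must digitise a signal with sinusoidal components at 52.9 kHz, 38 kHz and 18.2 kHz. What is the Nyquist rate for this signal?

105.8 kHz

Highest-frequency component: 52.9 kHz.
Nyquist rate = 2 × 52.9 kHz = 105.8 kHz.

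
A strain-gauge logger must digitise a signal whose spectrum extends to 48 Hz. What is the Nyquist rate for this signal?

96 Hz

Nyquist rate = 2 × 48 Hz = 96 Hz.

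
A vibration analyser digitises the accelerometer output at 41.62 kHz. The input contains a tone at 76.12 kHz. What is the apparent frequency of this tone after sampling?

76.12 kHz mod fs = 34.5 kHz.
34.5 kHz > fs/2 = 20.81 kHz, folds to fs − 34.5 kHz = 7.12 kHz.

7.12 kHz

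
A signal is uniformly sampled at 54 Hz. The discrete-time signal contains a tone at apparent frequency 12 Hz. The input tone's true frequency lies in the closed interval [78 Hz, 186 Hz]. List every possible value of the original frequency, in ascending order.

Frequencies that alias to 12 Hz are k·fs ± 12 Hz for integer k ≥ 0.
k=0: 12 Hz.
k=1: 42 Hz, 66 Hz.
k=2: 96 Hz, 120 Hz.
k=3: 150 Hz, 174 Hz.
k=4: 204 Hz, 228 Hz.
Within [78 Hz, 186 Hz]: 96 Hz, 120 Hz, 150 Hz, 174 Hz.

96 Hz, 120 Hz, 150 Hz, 174 Hz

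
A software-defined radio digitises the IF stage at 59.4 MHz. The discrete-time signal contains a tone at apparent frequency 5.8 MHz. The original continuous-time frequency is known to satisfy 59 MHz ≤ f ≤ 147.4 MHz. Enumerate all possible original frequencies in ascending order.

65.2 MHz, 113 MHz, 124.6 MHz

Frequencies that alias to 5.8 MHz are k·fs ± 5.8 MHz for integer k ≥ 0.
k=0: 5.8 MHz.
k=1: 53.6 MHz, 65.2 MHz.
k=2: 113 MHz, 124.6 MHz.
k=3: 172.4 MHz, 184 MHz.
Within [59 MHz, 147.4 MHz]: 65.2 MHz, 113 MHz, 124.6 MHz.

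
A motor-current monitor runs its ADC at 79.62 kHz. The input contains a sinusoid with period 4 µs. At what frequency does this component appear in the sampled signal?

11.14 kHz

T = 4 µs → f = 1/T = 250 kHz.
250 kHz mod fs = 11.14 kHz.
11.14 kHz ≤ fs/2 = 39.81 kHz, appears at 11.14 kHz.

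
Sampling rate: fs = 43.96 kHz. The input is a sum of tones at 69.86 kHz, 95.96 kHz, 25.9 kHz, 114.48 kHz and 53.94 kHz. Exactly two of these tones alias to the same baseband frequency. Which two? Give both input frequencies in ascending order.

25.9 kHz, 69.86 kHz

fs/2 = 21.98 kHz.
69.86 kHz mod fs = 25.9 kHz.
25.9 kHz > fs/2 = 21.98 kHz, folds to fs − 25.9 kHz = 18.06 kHz.
95.96 kHz mod fs = 8.04 kHz.
8.04 kHz ≤ fs/2 = 21.98 kHz, appears at 8.04 kHz.
25.9 kHz > fs/2 = 21.98 kHz, folds to fs − 25.9 kHz = 18.06 kHz.
114.48 kHz mod fs = 26.56 kHz.
26.56 kHz > fs/2 = 21.98 kHz, folds to fs − 26.56 kHz = 17.4 kHz.
53.94 kHz mod fs = 9.98 kHz.
9.98 kHz ≤ fs/2 = 21.98 kHz, appears at 9.98 kHz.
25.9 kHz and 69.86 kHz both map to 18.06 kHz.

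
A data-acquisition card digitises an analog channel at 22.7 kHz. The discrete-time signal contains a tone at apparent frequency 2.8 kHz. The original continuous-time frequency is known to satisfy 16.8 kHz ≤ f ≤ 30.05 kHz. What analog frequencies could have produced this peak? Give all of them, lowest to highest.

Frequencies that alias to 2.8 kHz are k·fs ± 2.8 kHz for integer k ≥ 0.
k=0: 2.8 kHz.
k=1: 19.9 kHz, 25.5 kHz.
k=2: 42.6 kHz, 48.2 kHz.
Within [16.8 kHz, 30.05 kHz]: 19.9 kHz, 25.5 kHz.

19.9 kHz, 25.5 kHz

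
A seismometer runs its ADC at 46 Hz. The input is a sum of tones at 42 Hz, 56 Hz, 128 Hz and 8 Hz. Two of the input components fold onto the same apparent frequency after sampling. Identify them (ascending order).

fs/2 = 23 Hz.
42 Hz > fs/2 = 23 Hz, folds to fs − 42 Hz = 4 Hz.
56 Hz mod fs = 10 Hz.
10 Hz ≤ fs/2 = 23 Hz, appears at 10 Hz.
128 Hz mod fs = 36 Hz.
36 Hz > fs/2 = 23 Hz, folds to fs − 36 Hz = 10 Hz.
8 Hz ≤ fs/2 = 23 Hz, passes unchanged.
56 Hz and 128 Hz both map to 10 Hz.

56 Hz, 128 Hz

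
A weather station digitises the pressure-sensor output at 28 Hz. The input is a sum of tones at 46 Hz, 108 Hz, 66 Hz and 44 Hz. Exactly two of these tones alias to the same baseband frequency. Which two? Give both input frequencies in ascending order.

46 Hz, 66 Hz

fs/2 = 14 Hz.
46 Hz mod fs = 18 Hz.
18 Hz > fs/2 = 14 Hz, folds to fs − 18 Hz = 10 Hz.
108 Hz mod fs = 24 Hz.
24 Hz > fs/2 = 14 Hz, folds to fs − 24 Hz = 4 Hz.
66 Hz mod fs = 10 Hz.
10 Hz ≤ fs/2 = 14 Hz, appears at 10 Hz.
44 Hz mod fs = 16 Hz.
16 Hz > fs/2 = 14 Hz, folds to fs − 16 Hz = 12 Hz.
46 Hz and 66 Hz both map to 10 Hz.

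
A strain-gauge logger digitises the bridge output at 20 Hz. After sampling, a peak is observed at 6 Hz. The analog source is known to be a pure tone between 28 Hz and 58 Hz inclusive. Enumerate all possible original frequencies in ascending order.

Frequencies that alias to 6 Hz are k·fs ± 6 Hz for integer k ≥ 0.
k=0: 6 Hz.
k=1: 14 Hz, 26 Hz.
k=2: 34 Hz, 46 Hz.
k=3: 54 Hz, 66 Hz.
k=4: 74 Hz, 86 Hz.
Within [28 Hz, 58 Hz]: 34 Hz, 46 Hz, 54 Hz.

34 Hz, 46 Hz, 54 Hz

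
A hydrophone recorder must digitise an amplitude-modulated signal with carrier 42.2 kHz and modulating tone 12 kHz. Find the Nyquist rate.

108.4 kHz

AM sidebands sit at fc ± fm = 30.2 kHz and 54.2 kHz.
Highest-frequency component: 54.2 kHz.
Nyquist rate = 2 × 54.2 kHz = 108.4 kHz.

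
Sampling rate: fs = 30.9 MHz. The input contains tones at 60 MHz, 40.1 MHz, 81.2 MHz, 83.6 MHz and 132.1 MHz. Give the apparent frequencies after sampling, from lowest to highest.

1.8 MHz, 8.5 MHz, 9.1 MHz, 9.2 MHz, 11.5 MHz

fs/2 = 15.45 MHz.
60 MHz mod fs = 29.1 MHz.
29.1 MHz > fs/2 = 15.45 MHz, folds to fs − 29.1 MHz = 1.8 MHz.
40.1 MHz mod fs = 9.2 MHz.
9.2 MHz ≤ fs/2 = 15.45 MHz, appears at 9.2 MHz.
81.2 MHz mod fs = 19.4 MHz.
19.4 MHz > fs/2 = 15.45 MHz, folds to fs − 19.4 MHz = 11.5 MHz.
83.6 MHz mod fs = 21.8 MHz.
21.8 MHz > fs/2 = 15.45 MHz, folds to fs − 21.8 MHz = 9.1 MHz.
132.1 MHz mod fs = 8.5 MHz.
8.5 MHz ≤ fs/2 = 15.45 MHz, appears at 8.5 MHz.
Distinct values: {1.8 MHz, 8.5 MHz, 9.1 MHz, 9.2 MHz, 11.5 MHz}.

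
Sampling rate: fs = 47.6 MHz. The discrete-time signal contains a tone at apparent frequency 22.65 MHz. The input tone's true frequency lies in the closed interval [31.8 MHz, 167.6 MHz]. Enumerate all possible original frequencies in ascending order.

Frequencies that alias to 22.65 MHz are k·fs ± 22.65 MHz for integer k ≥ 0.
k=0: 22.65 MHz.
k=1: 24.95 MHz, 70.25 MHz.
k=2: 72.55 MHz, 117.85 MHz.
k=3: 120.15 MHz, 165.45 MHz.
k=4: 167.75 MHz, 213.05 MHz.
Within [31.8 MHz, 167.6 MHz]: 70.25 MHz, 72.55 MHz, 117.85 MHz, 120.15 MHz, 165.45 MHz.

70.25 MHz, 72.55 MHz, 117.85 MHz, 120.15 MHz, 165.45 MHz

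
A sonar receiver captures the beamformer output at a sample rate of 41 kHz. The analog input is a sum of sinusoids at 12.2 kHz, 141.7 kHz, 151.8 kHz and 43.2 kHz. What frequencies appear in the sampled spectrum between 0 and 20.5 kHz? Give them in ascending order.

2.2 kHz, 12.2 kHz, 18.7 kHz

fs/2 = 20.5 kHz.
12.2 kHz ≤ fs/2 = 20.5 kHz, passes unchanged.
141.7 kHz mod fs = 18.7 kHz.
18.7 kHz ≤ fs/2 = 20.5 kHz, appears at 18.7 kHz.
151.8 kHz mod fs = 28.8 kHz.
28.8 kHz > fs/2 = 20.5 kHz, folds to fs − 28.8 kHz = 12.2 kHz.
43.2 kHz mod fs = 2.2 kHz.
2.2 kHz ≤ fs/2 = 20.5 kHz, appears at 2.2 kHz.
Distinct values: {2.2 kHz, 12.2 kHz, 18.7 kHz}.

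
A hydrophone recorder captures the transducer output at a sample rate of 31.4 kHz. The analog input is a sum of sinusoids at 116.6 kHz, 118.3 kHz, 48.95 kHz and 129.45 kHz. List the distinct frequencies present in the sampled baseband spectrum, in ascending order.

fs/2 = 15.7 kHz.
116.6 kHz mod fs = 22.4 kHz.
22.4 kHz > fs/2 = 15.7 kHz, folds to fs − 22.4 kHz = 9 kHz.
118.3 kHz mod fs = 24.1 kHz.
24.1 kHz > fs/2 = 15.7 kHz, folds to fs − 24.1 kHz = 7.3 kHz.
48.95 kHz mod fs = 17.55 kHz.
17.55 kHz > fs/2 = 15.7 kHz, folds to fs − 17.55 kHz = 13.85 kHz.
129.45 kHz mod fs = 3.85 kHz.
3.85 kHz ≤ fs/2 = 15.7 kHz, appears at 3.85 kHz.
Distinct values: {3.85 kHz, 7.3 kHz, 9 kHz, 13.85 kHz}.

3.85 kHz, 7.3 kHz, 9 kHz, 13.85 kHz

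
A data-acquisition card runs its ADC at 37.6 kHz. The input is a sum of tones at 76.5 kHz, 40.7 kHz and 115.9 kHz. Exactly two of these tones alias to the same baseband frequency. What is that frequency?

3.1 kHz

fs/2 = 18.8 kHz.
76.5 kHz mod fs = 1.3 kHz.
1.3 kHz ≤ fs/2 = 18.8 kHz, appears at 1.3 kHz.
40.7 kHz mod fs = 3.1 kHz.
3.1 kHz ≤ fs/2 = 18.8 kHz, appears at 3.1 kHz.
115.9 kHz mod fs = 3.1 kHz.
3.1 kHz ≤ fs/2 = 18.8 kHz, appears at 3.1 kHz.
40.7 kHz and 115.9 kHz both map to 3.1 kHz.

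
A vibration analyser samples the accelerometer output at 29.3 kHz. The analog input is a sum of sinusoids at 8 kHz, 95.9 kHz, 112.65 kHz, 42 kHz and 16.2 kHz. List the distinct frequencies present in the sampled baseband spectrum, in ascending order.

4.55 kHz, 8 kHz, 12.7 kHz, 13.1 kHz

fs/2 = 14.65 kHz.
8 kHz ≤ fs/2 = 14.65 kHz, passes unchanged.
95.9 kHz mod fs = 8 kHz.
8 kHz ≤ fs/2 = 14.65 kHz, appears at 8 kHz.
112.65 kHz mod fs = 24.75 kHz.
24.75 kHz > fs/2 = 14.65 kHz, folds to fs − 24.75 kHz = 4.55 kHz.
42 kHz mod fs = 12.7 kHz.
12.7 kHz ≤ fs/2 = 14.65 kHz, appears at 12.7 kHz.
16.2 kHz > fs/2 = 14.65 kHz, folds to fs − 16.2 kHz = 13.1 kHz.
Distinct values: {4.55 kHz, 8 kHz, 12.7 kHz, 13.1 kHz}.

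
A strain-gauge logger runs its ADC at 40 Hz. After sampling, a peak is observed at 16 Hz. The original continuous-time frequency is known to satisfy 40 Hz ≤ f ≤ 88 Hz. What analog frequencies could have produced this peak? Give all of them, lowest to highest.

56 Hz, 64 Hz

Frequencies that alias to 16 Hz are k·fs ± 16 Hz for integer k ≥ 0.
k=0: 16 Hz.
k=1: 24 Hz, 56 Hz.
k=2: 64 Hz, 96 Hz.
k=3: 104 Hz, 136 Hz.
Within [40 Hz, 88 Hz]: 56 Hz, 64 Hz.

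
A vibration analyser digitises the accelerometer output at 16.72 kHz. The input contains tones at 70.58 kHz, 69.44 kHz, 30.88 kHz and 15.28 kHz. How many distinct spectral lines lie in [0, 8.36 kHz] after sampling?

fs/2 = 8.36 kHz.
70.58 kHz mod fs = 3.7 kHz.
3.7 kHz ≤ fs/2 = 8.36 kHz, appears at 3.7 kHz.
69.44 kHz mod fs = 2.56 kHz.
2.56 kHz ≤ fs/2 = 8.36 kHz, appears at 2.56 kHz.
30.88 kHz mod fs = 14.16 kHz.
14.16 kHz > fs/2 = 8.36 kHz, folds to fs − 14.16 kHz = 2.56 kHz.
15.28 kHz > fs/2 = 8.36 kHz, folds to fs − 15.28 kHz = 1.44 kHz.
Distinct values: {1.44 kHz, 2.56 kHz, 3.7 kHz} → 3.

3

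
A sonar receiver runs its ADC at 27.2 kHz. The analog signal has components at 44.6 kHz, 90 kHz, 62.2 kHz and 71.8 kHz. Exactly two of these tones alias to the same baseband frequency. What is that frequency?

9.8 kHz

fs/2 = 13.6 kHz.
44.6 kHz mod fs = 17.4 kHz.
17.4 kHz > fs/2 = 13.6 kHz, folds to fs − 17.4 kHz = 9.8 kHz.
90 kHz mod fs = 8.4 kHz.
8.4 kHz ≤ fs/2 = 13.6 kHz, appears at 8.4 kHz.
62.2 kHz mod fs = 7.8 kHz.
7.8 kHz ≤ fs/2 = 13.6 kHz, appears at 7.8 kHz.
71.8 kHz mod fs = 17.4 kHz.
17.4 kHz > fs/2 = 13.6 kHz, folds to fs − 17.4 kHz = 9.8 kHz.
44.6 kHz and 71.8 kHz both map to 9.8 kHz.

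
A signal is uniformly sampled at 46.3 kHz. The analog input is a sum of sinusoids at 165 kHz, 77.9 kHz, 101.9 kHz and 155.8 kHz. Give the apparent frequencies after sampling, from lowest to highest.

9.3 kHz, 14.7 kHz, 16.9 kHz, 20.2 kHz

fs/2 = 23.15 kHz.
165 kHz mod fs = 26.1 kHz.
26.1 kHz > fs/2 = 23.15 kHz, folds to fs − 26.1 kHz = 20.2 kHz.
77.9 kHz mod fs = 31.6 kHz.
31.6 kHz > fs/2 = 23.15 kHz, folds to fs − 31.6 kHz = 14.7 kHz.
101.9 kHz mod fs = 9.3 kHz.
9.3 kHz ≤ fs/2 = 23.15 kHz, appears at 9.3 kHz.
155.8 kHz mod fs = 16.9 kHz.
16.9 kHz ≤ fs/2 = 23.15 kHz, appears at 16.9 kHz.
Distinct values: {9.3 kHz, 14.7 kHz, 16.9 kHz, 20.2 kHz}.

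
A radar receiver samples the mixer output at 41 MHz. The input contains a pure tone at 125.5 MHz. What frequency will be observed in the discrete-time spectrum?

2.5 MHz

125.5 MHz mod fs = 2.5 MHz.
2.5 MHz ≤ fs/2 = 20.5 MHz, appears at 2.5 MHz.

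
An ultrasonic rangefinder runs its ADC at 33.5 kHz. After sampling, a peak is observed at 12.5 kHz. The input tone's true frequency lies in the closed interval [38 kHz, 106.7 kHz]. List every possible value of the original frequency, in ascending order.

Frequencies that alias to 12.5 kHz are k·fs ± 12.5 kHz for integer k ≥ 0.
k=0: 12.5 kHz.
k=1: 21 kHz, 46 kHz.
k=2: 54.5 kHz, 79.5 kHz.
k=3: 88 kHz, 113 kHz.
k=4: 121.5 kHz, 146.5 kHz.
Within [38 kHz, 106.7 kHz]: 46 kHz, 54.5 kHz, 79.5 kHz, 88 kHz.

46 kHz, 54.5 kHz, 79.5 kHz, 88 kHz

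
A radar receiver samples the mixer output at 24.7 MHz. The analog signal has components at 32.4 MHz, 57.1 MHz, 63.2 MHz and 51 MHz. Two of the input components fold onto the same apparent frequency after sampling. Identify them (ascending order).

32.4 MHz, 57.1 MHz

fs/2 = 12.35 MHz.
32.4 MHz mod fs = 7.7 MHz.
7.7 MHz ≤ fs/2 = 12.35 MHz, appears at 7.7 MHz.
57.1 MHz mod fs = 7.7 MHz.
7.7 MHz ≤ fs/2 = 12.35 MHz, appears at 7.7 MHz.
63.2 MHz mod fs = 13.8 MHz.
13.8 MHz > fs/2 = 12.35 MHz, folds to fs − 13.8 MHz = 10.9 MHz.
51 MHz mod fs = 1.6 MHz.
1.6 MHz ≤ fs/2 = 12.35 MHz, appears at 1.6 MHz.
32.4 MHz and 57.1 MHz both map to 7.7 MHz.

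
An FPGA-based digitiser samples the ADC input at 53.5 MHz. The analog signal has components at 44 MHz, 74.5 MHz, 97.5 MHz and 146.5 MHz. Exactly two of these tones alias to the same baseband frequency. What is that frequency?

fs/2 = 26.75 MHz.
44 MHz > fs/2 = 26.75 MHz, folds to fs − 44 MHz = 9.5 MHz.
74.5 MHz mod fs = 21 MHz.
21 MHz ≤ fs/2 = 26.75 MHz, appears at 21 MHz.
97.5 MHz mod fs = 44 MHz.
44 MHz > fs/2 = 26.75 MHz, folds to fs − 44 MHz = 9.5 MHz.
146.5 MHz mod fs = 39.5 MHz.
39.5 MHz > fs/2 = 26.75 MHz, folds to fs − 39.5 MHz = 14 MHz.
44 MHz and 97.5 MHz both map to 9.5 MHz.

9.5 MHz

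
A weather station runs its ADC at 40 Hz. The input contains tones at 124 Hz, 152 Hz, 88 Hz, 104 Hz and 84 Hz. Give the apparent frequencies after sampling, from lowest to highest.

4 Hz, 8 Hz, 16 Hz

fs/2 = 20 Hz.
124 Hz mod fs = 4 Hz.
4 Hz ≤ fs/2 = 20 Hz, appears at 4 Hz.
152 Hz mod fs = 32 Hz.
32 Hz > fs/2 = 20 Hz, folds to fs − 32 Hz = 8 Hz.
88 Hz mod fs = 8 Hz.
8 Hz ≤ fs/2 = 20 Hz, appears at 8 Hz.
104 Hz mod fs = 24 Hz.
24 Hz > fs/2 = 20 Hz, folds to fs − 24 Hz = 16 Hz.
84 Hz mod fs = 4 Hz.
4 Hz ≤ fs/2 = 20 Hz, appears at 4 Hz.
Distinct values: {4 Hz, 8 Hz, 16 Hz}.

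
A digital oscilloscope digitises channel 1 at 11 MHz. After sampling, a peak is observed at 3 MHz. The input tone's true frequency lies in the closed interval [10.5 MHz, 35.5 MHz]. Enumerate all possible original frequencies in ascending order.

Frequencies that alias to 3 MHz are k·fs ± 3 MHz for integer k ≥ 0.
k=0: 3 MHz.
k=1: 8 MHz, 14 MHz.
k=2: 19 MHz, 25 MHz.
k=3: 30 MHz, 36 MHz.
k=4: 41 MHz, 47 MHz.
Within [10.5 MHz, 35.5 MHz]: 14 MHz, 19 MHz, 25 MHz, 30 MHz.

14 MHz, 19 MHz, 25 MHz, 30 MHz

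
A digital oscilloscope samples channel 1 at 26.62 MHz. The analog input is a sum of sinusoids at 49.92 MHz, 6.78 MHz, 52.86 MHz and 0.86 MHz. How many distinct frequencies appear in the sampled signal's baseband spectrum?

fs/2 = 13.31 MHz.
49.92 MHz mod fs = 23.3 MHz.
23.3 MHz > fs/2 = 13.31 MHz, folds to fs − 23.3 MHz = 3.32 MHz.
6.78 MHz ≤ fs/2 = 13.31 MHz, passes unchanged.
52.86 MHz mod fs = 26.24 MHz.
26.24 MHz > fs/2 = 13.31 MHz, folds to fs − 26.24 MHz = 0.38 MHz.
0.86 MHz ≤ fs/2 = 13.31 MHz, passes unchanged.
Distinct values: {0.38 MHz, 0.86 MHz, 3.32 MHz, 6.78 MHz} → 4.

4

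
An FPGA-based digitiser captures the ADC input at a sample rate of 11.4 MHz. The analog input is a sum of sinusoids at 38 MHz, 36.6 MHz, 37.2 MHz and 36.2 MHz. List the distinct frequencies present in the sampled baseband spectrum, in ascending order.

fs/2 = 5.7 MHz.
38 MHz mod fs = 3.8 MHz.
3.8 MHz ≤ fs/2 = 5.7 MHz, appears at 3.8 MHz.
36.6 MHz mod fs = 2.4 MHz.
2.4 MHz ≤ fs/2 = 5.7 MHz, appears at 2.4 MHz.
37.2 MHz mod fs = 3 MHz.
3 MHz ≤ fs/2 = 5.7 MHz, appears at 3 MHz.
36.2 MHz mod fs = 2 MHz.
2 MHz ≤ fs/2 = 5.7 MHz, appears at 2 MHz.
Distinct values: {2 MHz, 2.4 MHz, 3 MHz, 3.8 MHz}.

2 MHz, 2.4 MHz, 3 MHz, 3.8 MHz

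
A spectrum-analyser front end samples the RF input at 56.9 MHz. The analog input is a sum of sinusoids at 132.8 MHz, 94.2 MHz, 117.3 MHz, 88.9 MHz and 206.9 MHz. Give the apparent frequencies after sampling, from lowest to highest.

fs/2 = 28.45 MHz.
132.8 MHz mod fs = 19 MHz.
19 MHz ≤ fs/2 = 28.45 MHz, appears at 19 MHz.
94.2 MHz mod fs = 37.3 MHz.
37.3 MHz > fs/2 = 28.45 MHz, folds to fs − 37.3 MHz = 19.6 MHz.
117.3 MHz mod fs = 3.5 MHz.
3.5 MHz ≤ fs/2 = 28.45 MHz, appears at 3.5 MHz.
88.9 MHz mod fs = 32 MHz.
32 MHz > fs/2 = 28.45 MHz, folds to fs − 32 MHz = 24.9 MHz.
206.9 MHz mod fs = 36.2 MHz.
36.2 MHz > fs/2 = 28.45 MHz, folds to fs − 36.2 MHz = 20.7 MHz.
Distinct values: {3.5 MHz, 19 MHz, 19.6 MHz, 20.7 MHz, 24.9 MHz}.

3.5 MHz, 19 MHz, 19.6 MHz, 20.7 MHz, 24.9 MHz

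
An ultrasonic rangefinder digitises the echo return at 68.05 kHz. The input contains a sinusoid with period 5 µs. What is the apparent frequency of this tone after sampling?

4.15 kHz

T = 5 µs → f = 1/T = 200 kHz.
200 kHz mod fs = 63.9 kHz.
63.9 kHz > fs/2 = 34.025 kHz, folds to fs − 63.9 kHz = 4.15 kHz.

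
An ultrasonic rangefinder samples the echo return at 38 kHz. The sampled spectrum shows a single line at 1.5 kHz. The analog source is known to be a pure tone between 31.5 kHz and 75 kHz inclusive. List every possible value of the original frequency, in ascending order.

Frequencies that alias to 1.5 kHz are k·fs ± 1.5 kHz for integer k ≥ 0.
k=0: 1.5 kHz.
k=1: 36.5 kHz, 39.5 kHz.
k=2: 74.5 kHz, 77.5 kHz.
k=3: 112.5 kHz, 115.5 kHz.
Within [31.5 kHz, 75 kHz]: 36.5 kHz, 39.5 kHz, 74.5 kHz.

36.5 kHz, 39.5 kHz, 74.5 kHz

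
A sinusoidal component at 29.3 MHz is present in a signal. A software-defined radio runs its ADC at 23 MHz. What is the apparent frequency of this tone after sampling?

29.3 MHz mod fs = 6.3 MHz.
6.3 MHz ≤ fs/2 = 11.5 MHz, appears at 6.3 MHz.

6.3 MHz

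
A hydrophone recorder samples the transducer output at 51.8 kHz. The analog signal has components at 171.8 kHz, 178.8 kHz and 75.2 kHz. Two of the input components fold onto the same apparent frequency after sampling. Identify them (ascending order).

fs/2 = 25.9 kHz.
171.8 kHz mod fs = 16.4 kHz.
16.4 kHz ≤ fs/2 = 25.9 kHz, appears at 16.4 kHz.
178.8 kHz mod fs = 23.4 kHz.
23.4 kHz ≤ fs/2 = 25.9 kHz, appears at 23.4 kHz.
75.2 kHz mod fs = 23.4 kHz.
23.4 kHz ≤ fs/2 = 25.9 kHz, appears at 23.4 kHz.
75.2 kHz and 178.8 kHz both map to 23.4 kHz.

75.2 kHz, 178.8 kHz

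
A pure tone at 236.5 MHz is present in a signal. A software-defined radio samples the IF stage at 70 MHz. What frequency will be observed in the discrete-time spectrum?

236.5 MHz mod fs = 26.5 MHz.
26.5 MHz ≤ fs/2 = 35 MHz, appears at 26.5 MHz.

26.5 MHz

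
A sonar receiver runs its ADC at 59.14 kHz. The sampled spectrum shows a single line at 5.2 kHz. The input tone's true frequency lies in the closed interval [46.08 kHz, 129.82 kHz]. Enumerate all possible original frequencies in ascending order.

Frequencies that alias to 5.2 kHz are k·fs ± 5.2 kHz for integer k ≥ 0.
k=0: 5.2 kHz.
k=1: 53.94 kHz, 64.34 kHz.
k=2: 113.08 kHz, 123.48 kHz.
k=3: 172.22 kHz, 182.62 kHz.
Within [46.08 kHz, 129.82 kHz]: 53.94 kHz, 64.34 kHz, 113.08 kHz, 123.48 kHz.

53.94 kHz, 64.34 kHz, 113.08 kHz, 123.48 kHz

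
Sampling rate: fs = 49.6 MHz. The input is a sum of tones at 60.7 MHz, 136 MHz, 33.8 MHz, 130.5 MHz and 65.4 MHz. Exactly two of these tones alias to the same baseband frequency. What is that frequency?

fs/2 = 24.8 MHz.
60.7 MHz mod fs = 11.1 MHz.
11.1 MHz ≤ fs/2 = 24.8 MHz, appears at 11.1 MHz.
136 MHz mod fs = 36.8 MHz.
36.8 MHz > fs/2 = 24.8 MHz, folds to fs − 36.8 MHz = 12.8 MHz.
33.8 MHz > fs/2 = 24.8 MHz, folds to fs − 33.8 MHz = 15.8 MHz.
130.5 MHz mod fs = 31.3 MHz.
31.3 MHz > fs/2 = 24.8 MHz, folds to fs − 31.3 MHz = 18.3 MHz.
65.4 MHz mod fs = 15.8 MHz.
15.8 MHz ≤ fs/2 = 24.8 MHz, appears at 15.8 MHz.
33.8 MHz and 65.4 MHz both map to 15.8 MHz.

15.8 MHz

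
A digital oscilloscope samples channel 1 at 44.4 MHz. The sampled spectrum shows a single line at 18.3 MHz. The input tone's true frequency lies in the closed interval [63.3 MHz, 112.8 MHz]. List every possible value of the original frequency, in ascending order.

Frequencies that alias to 18.3 MHz are k·fs ± 18.3 MHz for integer k ≥ 0.
k=0: 18.3 MHz.
k=1: 26.1 MHz, 62.7 MHz.
k=2: 70.5 MHz, 107.1 MHz.
k=3: 114.9 MHz, 151.5 MHz.
Within [63.3 MHz, 112.8 MHz]: 70.5 MHz, 107.1 MHz.

70.5 MHz, 107.1 MHz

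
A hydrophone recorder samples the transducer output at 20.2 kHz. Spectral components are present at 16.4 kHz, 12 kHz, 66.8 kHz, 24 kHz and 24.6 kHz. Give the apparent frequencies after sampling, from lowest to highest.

fs/2 = 10.1 kHz.
16.4 kHz > fs/2 = 10.1 kHz, folds to fs − 16.4 kHz = 3.8 kHz.
12 kHz > fs/2 = 10.1 kHz, folds to fs − 12 kHz = 8.2 kHz.
66.8 kHz mod fs = 6.2 kHz.
6.2 kHz ≤ fs/2 = 10.1 kHz, appears at 6.2 kHz.
24 kHz mod fs = 3.8 kHz.
3.8 kHz ≤ fs/2 = 10.1 kHz, appears at 3.8 kHz.
24.6 kHz mod fs = 4.4 kHz.
4.4 kHz ≤ fs/2 = 10.1 kHz, appears at 4.4 kHz.
Distinct values: {3.8 kHz, 4.4 kHz, 6.2 kHz, 8.2 kHz}.

3.8 kHz, 4.4 kHz, 6.2 kHz, 8.2 kHz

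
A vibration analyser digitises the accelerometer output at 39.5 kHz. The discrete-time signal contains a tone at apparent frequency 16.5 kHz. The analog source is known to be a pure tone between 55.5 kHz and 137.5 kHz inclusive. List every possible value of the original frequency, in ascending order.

Frequencies that alias to 16.5 kHz are k·fs ± 16.5 kHz for integer k ≥ 0.
k=0: 16.5 kHz.
k=1: 23 kHz, 56 kHz.
k=2: 62.5 kHz, 95.5 kHz.
k=3: 102 kHz, 135 kHz.
k=4: 141.5 kHz, 174.5 kHz.
Within [55.5 kHz, 137.5 kHz]: 56 kHz, 62.5 kHz, 95.5 kHz, 102 kHz, 135 kHz.

56 kHz, 62.5 kHz, 95.5 kHz, 102 kHz, 135 kHz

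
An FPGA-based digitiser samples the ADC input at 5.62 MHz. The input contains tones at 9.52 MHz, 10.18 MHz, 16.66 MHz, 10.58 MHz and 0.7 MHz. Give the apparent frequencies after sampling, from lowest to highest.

0.2 MHz, 0.66 MHz, 0.7 MHz, 1.06 MHz, 1.72 MHz

fs/2 = 2.81 MHz.
9.52 MHz mod fs = 3.9 MHz.
3.9 MHz > fs/2 = 2.81 MHz, folds to fs − 3.9 MHz = 1.72 MHz.
10.18 MHz mod fs = 4.56 MHz.
4.56 MHz > fs/2 = 2.81 MHz, folds to fs − 4.56 MHz = 1.06 MHz.
16.66 MHz mod fs = 5.42 MHz.
5.42 MHz > fs/2 = 2.81 MHz, folds to fs − 5.42 MHz = 0.2 MHz.
10.58 MHz mod fs = 4.96 MHz.
4.96 MHz > fs/2 = 2.81 MHz, folds to fs − 4.96 MHz = 0.66 MHz.
0.7 MHz ≤ fs/2 = 2.81 MHz, passes unchanged.
Distinct values: {0.2 MHz, 0.66 MHz, 0.7 MHz, 1.06 MHz, 1.72 MHz}.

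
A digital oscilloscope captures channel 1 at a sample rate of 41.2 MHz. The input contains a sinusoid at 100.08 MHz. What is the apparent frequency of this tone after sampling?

17.68 MHz

100.08 MHz mod fs = 17.68 MHz.
17.68 MHz ≤ fs/2 = 20.6 MHz, appears at 17.68 MHz.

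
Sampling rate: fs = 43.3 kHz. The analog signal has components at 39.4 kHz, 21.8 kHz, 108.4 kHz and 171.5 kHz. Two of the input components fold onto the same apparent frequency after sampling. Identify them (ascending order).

21.8 kHz, 108.4 kHz

fs/2 = 21.65 kHz.
39.4 kHz > fs/2 = 21.65 kHz, folds to fs − 39.4 kHz = 3.9 kHz.
21.8 kHz > fs/2 = 21.65 kHz, folds to fs − 21.8 kHz = 21.5 kHz.
108.4 kHz mod fs = 21.8 kHz.
21.8 kHz > fs/2 = 21.65 kHz, folds to fs − 21.8 kHz = 21.5 kHz.
171.5 kHz mod fs = 41.6 kHz.
41.6 kHz > fs/2 = 21.65 kHz, folds to fs − 41.6 kHz = 1.7 kHz.
21.8 kHz and 108.4 kHz both map to 21.5 kHz.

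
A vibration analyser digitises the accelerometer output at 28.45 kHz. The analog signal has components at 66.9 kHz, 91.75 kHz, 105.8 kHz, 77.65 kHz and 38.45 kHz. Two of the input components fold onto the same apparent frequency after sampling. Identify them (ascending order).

fs/2 = 14.225 kHz.
66.9 kHz mod fs = 10 kHz.
10 kHz ≤ fs/2 = 14.225 kHz, appears at 10 kHz.
91.75 kHz mod fs = 6.4 kHz.
6.4 kHz ≤ fs/2 = 14.225 kHz, appears at 6.4 kHz.
105.8 kHz mod fs = 20.45 kHz.
20.45 kHz > fs/2 = 14.225 kHz, folds to fs − 20.45 kHz = 8 kHz.
77.65 kHz mod fs = 20.75 kHz.
20.75 kHz > fs/2 = 14.225 kHz, folds to fs − 20.75 kHz = 7.7 kHz.
38.45 kHz mod fs = 10 kHz.
10 kHz ≤ fs/2 = 14.225 kHz, appears at 10 kHz.
38.45 kHz and 66.9 kHz both map to 10 kHz.

38.45 kHz, 66.9 kHz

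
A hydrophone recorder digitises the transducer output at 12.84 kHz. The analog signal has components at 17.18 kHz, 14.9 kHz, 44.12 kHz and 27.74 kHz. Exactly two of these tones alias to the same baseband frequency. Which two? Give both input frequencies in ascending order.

14.9 kHz, 27.74 kHz

fs/2 = 6.42 kHz.
17.18 kHz mod fs = 4.34 kHz.
4.34 kHz ≤ fs/2 = 6.42 kHz, appears at 4.34 kHz.
14.9 kHz mod fs = 2.06 kHz.
2.06 kHz ≤ fs/2 = 6.42 kHz, appears at 2.06 kHz.
44.12 kHz mod fs = 5.6 kHz.
5.6 kHz ≤ fs/2 = 6.42 kHz, appears at 5.6 kHz.
27.74 kHz mod fs = 2.06 kHz.
2.06 kHz ≤ fs/2 = 6.42 kHz, appears at 2.06 kHz.
14.9 kHz and 27.74 kHz both map to 2.06 kHz.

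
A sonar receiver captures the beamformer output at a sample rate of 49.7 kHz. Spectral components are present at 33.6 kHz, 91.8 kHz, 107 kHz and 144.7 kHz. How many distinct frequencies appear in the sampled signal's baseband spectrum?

fs/2 = 24.85 kHz.
33.6 kHz > fs/2 = 24.85 kHz, folds to fs − 33.6 kHz = 16.1 kHz.
91.8 kHz mod fs = 42.1 kHz.
42.1 kHz > fs/2 = 24.85 kHz, folds to fs − 42.1 kHz = 7.6 kHz.
107 kHz mod fs = 7.6 kHz.
7.6 kHz ≤ fs/2 = 24.85 kHz, appears at 7.6 kHz.
144.7 kHz mod fs = 45.3 kHz.
45.3 kHz > fs/2 = 24.85 kHz, folds to fs − 45.3 kHz = 4.4 kHz.
Distinct values: {4.4 kHz, 7.6 kHz, 16.1 kHz} → 3.

3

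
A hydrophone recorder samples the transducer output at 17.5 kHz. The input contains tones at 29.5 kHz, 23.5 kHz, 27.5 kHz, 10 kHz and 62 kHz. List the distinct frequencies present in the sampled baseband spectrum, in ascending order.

5.5 kHz, 6 kHz, 7.5 kHz, 8 kHz

fs/2 = 8.75 kHz.
29.5 kHz mod fs = 12 kHz.
12 kHz > fs/2 = 8.75 kHz, folds to fs − 12 kHz = 5.5 kHz.
23.5 kHz mod fs = 6 kHz.
6 kHz ≤ fs/2 = 8.75 kHz, appears at 6 kHz.
27.5 kHz mod fs = 10 kHz.
10 kHz > fs/2 = 8.75 kHz, folds to fs − 10 kHz = 7.5 kHz.
10 kHz > fs/2 = 8.75 kHz, folds to fs − 10 kHz = 7.5 kHz.
62 kHz mod fs = 9.5 kHz.
9.5 kHz > fs/2 = 8.75 kHz, folds to fs − 9.5 kHz = 8 kHz.
Distinct values: {5.5 kHz, 6 kHz, 7.5 kHz, 8 kHz}.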